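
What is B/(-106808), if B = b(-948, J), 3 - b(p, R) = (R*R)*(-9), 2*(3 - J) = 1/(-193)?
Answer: -12536517/15913964768 ≈ -0.00078777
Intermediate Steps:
J = 1159/386 (J = 3 - ½/(-193) = 3 - ½*(-1/193) = 3 + 1/386 = 1159/386 ≈ 3.0026)
b(p, R) = 3 + 9*R² (b(p, R) = 3 - R*R*(-9) = 3 - R²*(-9) = 3 - (-9)*R² = 3 + 9*R²)
B = 12536517/148996 (B = 3 + 9*(1159/386)² = 3 + 9*(1343281/148996) = 3 + 12089529/148996 = 12536517/148996 ≈ 84.140)
B/(-106808) = (12536517/148996)/(-106808) = (12536517/148996)*(-1/106808) = -12536517/15913964768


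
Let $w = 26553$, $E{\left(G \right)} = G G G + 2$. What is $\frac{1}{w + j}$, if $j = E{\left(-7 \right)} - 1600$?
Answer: $\frac{1}{24612} \approx 4.0631 \cdot 10^{-5}$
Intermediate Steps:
$E{\left(G \right)} = 2 + G^{3}$ ($E{\left(G \right)} = G^{2} G + 2 = G^{3} + 2 = 2 + G^{3}$)
$j = -1941$ ($j = \left(2 + \left(-7\right)^{3}\right) - 1600 = \left(2 - 343\right) - 1600 = -341 - 1600 = -1941$)
$\frac{1}{w + j} = \frac{1}{26553 - 1941} = \frac{1}{24612}$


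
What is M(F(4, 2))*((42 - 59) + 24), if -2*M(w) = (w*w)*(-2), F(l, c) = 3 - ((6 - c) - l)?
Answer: 63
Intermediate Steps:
F(l, c) = -3 + c + l (F(l, c) = 3 - (6 - c - l) = 3 + (-6 + c + l) = -3 + c + l)
M(w) = w² (M(w) = -w*w*(-2)/2 = -w²*(-2)/2 = -(-1)*w² = w²)
M(F(4, 2))*((42 - 59) + 24) = (-3 + 2 + 4)²*((42 - 59) + 24) = 3²*(-17 + 24) = 9*7 = 63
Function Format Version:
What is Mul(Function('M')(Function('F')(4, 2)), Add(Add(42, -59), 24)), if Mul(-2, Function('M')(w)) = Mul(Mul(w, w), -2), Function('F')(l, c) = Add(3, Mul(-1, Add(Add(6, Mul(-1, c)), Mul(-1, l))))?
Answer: 63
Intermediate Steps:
Function('F')(l, c) = Add(-3, c, l) (Function('F')(l, c) = Add(3, Mul(-1, Add(6, Mul(-1, c), Mul(-1, l)))) = Add(3, Add(-6, c, l)) = Add(-3, c, l))
Function('M')(w) = Pow(w, 2) (Function('M')(w) = Mul(Rational(-1, 2), Mul(Mul(w, w), -2)) = Mul(Rational(-1, 2), Mul(Pow(w, 2), -2)) = Mul(Rational(-1, 2), Mul(-2, Pow(w, 2))) = Pow(w, 2))
Mul(Function('M')(Function('F')(4, 2)), Add(Add(42, -59), 24)) = Mul(Pow(Add(-3, 2, 4), 2), Add(Add(42, -59), 24)) = Mul(Pow(3, 2), Add(-17, 24)) = Mul(9, 7) = 63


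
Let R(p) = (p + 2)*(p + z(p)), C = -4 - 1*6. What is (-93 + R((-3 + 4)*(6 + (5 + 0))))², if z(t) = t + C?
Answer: 3969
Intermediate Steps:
C = -10 (C = -4 - 6 = -10)
z(t) = -10 + t (z(t) = t - 10 = -10 + t)
R(p) = (-10 + 2*p)*(2 + p) (R(p) = (p + 2)*(p + (-10 + p)) = (2 + p)*(-10 + 2*p) = (-10 + 2*p)*(2 + p))
(-93 + R((-3 + 4)*(6 + (5 + 0))))² = (-93 + (-20 - 6*(-3 + 4)*(6 + (5 + 0)) + 2*((-3 + 4)*(6 + (5 + 0)))²))² = (-93 + (-20 - 6*(6 + 5) + 2*(1*(6 + 5))²))² = (-93 + (-20 - 6*11 + 2*(1*11)²))² = (-93 + (-20 - 6*11 + 2*11²))² = (-93 + (-20 - 66 + 2*121))² = (-93 + (-20 - 66 + 242))² = (-93 + 156)² = 63² = 3969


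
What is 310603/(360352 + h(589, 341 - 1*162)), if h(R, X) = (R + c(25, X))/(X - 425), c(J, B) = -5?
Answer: 38204169/44323004 ≈ 0.86195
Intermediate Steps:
h(R, X) = (-5 + R)/(-425 + X) (h(R, X) = (R - 5)/(X - 425) = (-5 + R)/(-425 + X))
310603/(360352 + h(589, 341 - 1*162)) = 310603/(360352 + (-5 + 589)/(-425 + (341 - 1*162))) = 310603/(360352 + 584/(-425 + (341 - 162))) = 310603/(360352 + 584/(-425 + 179)) = 310603/(360352 + 584/(-246)) = 310603/(360352 - 1/246*584) = 310603/(360352 - 292/123) = 310603/(44323004/123) = 310603*(123/44323004) = 38204169/44323004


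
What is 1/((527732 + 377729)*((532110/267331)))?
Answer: 267331/481804852710 ≈ 5.5485e-7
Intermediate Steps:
1/((527732 + 377729)*((532110/267331))) = 1/(905461*((532110*(1/267331)))) = 1/(905461*(532110/267331)) = (1/905461)*(267331/532110) = 267331/481804852710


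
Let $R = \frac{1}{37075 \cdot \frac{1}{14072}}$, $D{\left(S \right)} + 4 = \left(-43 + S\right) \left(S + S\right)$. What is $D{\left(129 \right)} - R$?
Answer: $\frac{822457728}{37075} \approx 22184.0$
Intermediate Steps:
$D{\left(S \right)} = -4 + 2 S \left(-43 + S\right)$ ($D{\left(S \right)} = -4 + \left(-43 + S\right) \left(S + S\right) = -4 + \left(-43 + S\right) 2 S = -4 + 2 S \left(-43 + S\right)$)
$R = \frac{14072}{37075}$ ($R = \frac{1}{37075 \cdot \frac{1}{14072}} = \frac{1}{\frac{37075}{14072}} = \frac{14072}{37075} \approx 0.37955$)
$D{\left(129 \right)} - R = \left(-4 - 11094 + 2 \cdot 129^{2}\right) - \frac{14072}{37075} = \left(-4 - 11094 + 2 \cdot 16641\right) - \frac{14072}{37075} = \left(-4 - 11094 + 33282\right) - \frac{14072}{37075} = 22184 - \frac{14072}{37075} = \frac{822457728}{37075}$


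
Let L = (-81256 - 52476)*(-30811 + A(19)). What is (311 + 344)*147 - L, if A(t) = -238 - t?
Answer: -4154689491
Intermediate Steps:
L = 4154785776 (L = (-81256 - 52476)*(-30811 + (-238 - 1*19)) = -133732*(-30811 + (-238 - 19)) = -133732*(-30811 - 257) = -133732*(-31068) = 4154785776)
(311 + 344)*147 - L = (311 + 344)*147 - 1*4154785776 = 655*147 - 4154785776 = 96285 - 4154785776 = -4154689491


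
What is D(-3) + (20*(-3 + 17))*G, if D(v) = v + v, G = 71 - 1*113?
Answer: -11766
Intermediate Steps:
G = -42 (G = 71 - 113 = -42)
D(v) = 2*v
D(-3) + (20*(-3 + 17))*G = 2*(-3) + (20*(-3 + 17))*(-42) = -6 + (20*14)*(-42) = -6 + 280*(-42) = -6 - 11760 = -11766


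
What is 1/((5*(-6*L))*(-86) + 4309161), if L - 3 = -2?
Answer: 1/4311741 ≈ 2.3192e-7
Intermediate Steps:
L = 1 (L = 3 - 2 = 1)
1/((5*(-6*L))*(-86) + 4309161) = 1/((5*(-6*1))*(-86) + 4309161) = 1/((5*(-6))*(-86) + 4309161) = 1/(-30*(-86) + 4309161) = 1/(2580 + 4309161) = 1/4311741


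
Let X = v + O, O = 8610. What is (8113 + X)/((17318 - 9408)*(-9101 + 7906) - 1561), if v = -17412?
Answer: 689/9454011 ≈ 7.2879e-5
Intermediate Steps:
X = -8802 (X = -17412 + 8610 = -8802)
(8113 + X)/((17318 - 9408)*(-9101 + 7906) - 1561) = (8113 - 8802)/((17318 - 9408)*(-9101 + 7906) - 1561) = -689/(7910*(-1195) - 1561) = -689/(-9452450 - 1561) = -689/(-9454011) = -689*(-1/9454011) = 689/9454011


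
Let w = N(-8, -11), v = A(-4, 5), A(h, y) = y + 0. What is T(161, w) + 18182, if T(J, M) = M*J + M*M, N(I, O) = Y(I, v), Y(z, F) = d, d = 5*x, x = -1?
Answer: 17402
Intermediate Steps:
A(h, y) = y
v = 5
d = -5 (d = 5*(-1) = -5)
Y(z, F) = -5
N(I, O) = -5
w = -5
T(J, M) = M² + J*M (T(J, M) = J*M + M² = M² + J*M)
T(161, w) + 18182 = -5*(161 - 5) + 18182 = -5*156 + 18182 = -780 + 18182 = 17402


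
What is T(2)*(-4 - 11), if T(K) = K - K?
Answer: 0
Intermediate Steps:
T(K) = 0
T(2)*(-4 - 11) = 0*(-4 - 11) = 0*(-15) = 0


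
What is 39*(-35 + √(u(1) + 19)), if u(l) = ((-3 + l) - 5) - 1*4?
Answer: -1365 + 78*√2 ≈ -1254.7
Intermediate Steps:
u(l) = -12 + l (u(l) = (-8 + l) - 4 = -12 + l)
39*(-35 + √(u(1) + 19)) = 39*(-35 + √((-12 + 1) + 19)) = 39*(-35 + √(-11 + 19)) = 39*(-35 + √8) = 39*(-35 + 2*√2) = -1365 + 78*√2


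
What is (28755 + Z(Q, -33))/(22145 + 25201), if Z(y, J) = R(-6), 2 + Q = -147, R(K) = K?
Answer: 9583/15782 ≈ 0.60721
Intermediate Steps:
Q = -149 (Q = -2 - 147 = -149)
Z(y, J) = -6
(28755 + Z(Q, -33))/(22145 + 25201) = (28755 - 6)/(22145 + 25201) = 28749/47346 = 28749*(1/47346) = 9583/15782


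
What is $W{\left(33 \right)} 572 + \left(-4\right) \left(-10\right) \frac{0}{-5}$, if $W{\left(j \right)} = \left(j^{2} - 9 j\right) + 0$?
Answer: $453024$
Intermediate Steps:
$W{\left(j \right)} = j^{2} - 9 j$
$W{\left(33 \right)} 572 + \left(-4\right) \left(-10\right) \frac{0}{-5} = 33 \left(-9 + 33\right) 572 + \left(-4\right) \left(-10\right) \frac{0}{-5} = 33 \cdot 24 \cdot 572 + 40 \cdot 0 \left(- \frac{1}{5}\right) = 792 \cdot 572 + 40 \cdot 0 = 453024 + 0 = 453024$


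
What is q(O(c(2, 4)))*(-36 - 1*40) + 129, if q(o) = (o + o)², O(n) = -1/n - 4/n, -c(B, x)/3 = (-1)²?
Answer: -6439/9 ≈ -715.44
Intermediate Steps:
c(B, x) = -3 (c(B, x) = -3*(-1)² = -3*1 = -3)
O(n) = -5/n
q(o) = 4*o² (q(o) = (2*o)² = 4*o²)
q(O(c(2, 4)))*(-36 - 1*40) + 129 = (4*(-5/(-3))²)*(-36 - 1*40) + 129 = (4*(-5*(-⅓))²)*(-36 - 40) + 129 = (4*(5/3)²)*(-76) + 129 = (4*(25/9))*(-76) + 129 = (100/9)*(-76) + 129 = -7600/9 + 129 = -6439/9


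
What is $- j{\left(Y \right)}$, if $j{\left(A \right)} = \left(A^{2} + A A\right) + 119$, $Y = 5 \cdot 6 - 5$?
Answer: $-1369$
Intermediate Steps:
$Y = 25$ ($Y = 30 - 5 = 25$)
$j{\left(A \right)} = 119 + 2 A^{2}$ ($j{\left(A \right)} = \left(A^{2} + A^{2}\right) + 119 = 2 A^{2} + 119 = 119 + 2 A^{2}$)
$- j{\left(Y \right)} = - (119 + 2 \cdot 25^{2}) = - (119 + 2 \cdot 625) = - (119 + 1250) = \left(-1\right) 1369 = -1369$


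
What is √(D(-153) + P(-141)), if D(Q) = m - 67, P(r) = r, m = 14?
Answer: I*√194 ≈ 13.928*I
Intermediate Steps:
D(Q) = -53 (D(Q) = 14 - 67 = -53)
√(D(-153) + P(-141)) = √(-53 - 141) = √(-194) = I*√194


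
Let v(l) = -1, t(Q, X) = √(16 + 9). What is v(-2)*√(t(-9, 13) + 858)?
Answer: -√863 ≈ -29.377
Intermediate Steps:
t(Q, X) = 5 (t(Q, X) = √25 = 5)
v(-2)*√(t(-9, 13) + 858) = -√(5 + 858) = -√863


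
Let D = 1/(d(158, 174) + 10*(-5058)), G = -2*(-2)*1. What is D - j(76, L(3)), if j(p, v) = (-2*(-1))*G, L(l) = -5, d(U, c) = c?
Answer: -403249/50406 ≈ -8.0000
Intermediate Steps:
G = 4 (G = 4*1 = 4)
j(p, v) = 8 (j(p, v) = -2*(-1)*4 = 2*4 = 8)
D = -1/50406 (D = 1/(174 + 10*(-5058)) = 1/(174 - 50580) = 1/(-50406) = -1/50406 ≈ -1.9839e-5)
D - j(76, L(3)) = -1/50406 - 1*8 = -1/50406 - 8 = -403249/50406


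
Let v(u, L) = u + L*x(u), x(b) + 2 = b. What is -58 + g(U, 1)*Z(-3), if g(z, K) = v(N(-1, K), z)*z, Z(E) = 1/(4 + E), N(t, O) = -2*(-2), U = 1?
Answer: -52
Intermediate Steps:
x(b) = -2 + b
N(t, O) = 4
v(u, L) = u + L*(-2 + u)
g(z, K) = z*(4 + 2*z) (g(z, K) = (4 + z*(-2 + 4))*z = (4 + z*2)*z = (4 + 2*z)*z = z*(4 + 2*z))
-58 + g(U, 1)*Z(-3) = -58 + (2*1*(2 + 1))/(4 - 3) = -58 + (2*1*3)/1 = -58 + 6*1 = -58 + 6 = -52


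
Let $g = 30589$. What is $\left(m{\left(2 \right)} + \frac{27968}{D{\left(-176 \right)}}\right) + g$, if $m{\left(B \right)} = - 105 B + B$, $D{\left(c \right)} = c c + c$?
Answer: $\frac{58485173}{1925} \approx 30382.0$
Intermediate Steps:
$D{\left(c \right)} = c + c^{2}$ ($D{\left(c \right)} = c^{2} + c = c + c^{2}$)
$m{\left(B \right)} = - 104 B$
$\left(m{\left(2 \right)} + \frac{27968}{D{\left(-176 \right)}}\right) + g = \left(\left(-104\right) 2 + \frac{27968}{\left(-176\right) \left(1 - 176\right)}\right) + 30589 = \left(-208 + \frac{27968}{\left(-176\right) \left(-175\right)}\right) + 30589 = \left(-208 + \frac{27968}{30800}\right) + 30589 = \left(-208 + 27968 \cdot \frac{1}{30800}\right) + 30589 = \left(-208 + \frac{1748}{1925}\right) + 30589 = - \frac{398652}{1925} + 30589 = \frac{58485173}{1925}$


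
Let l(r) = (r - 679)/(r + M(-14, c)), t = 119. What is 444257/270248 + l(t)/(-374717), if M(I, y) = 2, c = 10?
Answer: 261598701577/159133102568 ≈ 1.6439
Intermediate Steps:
l(r) = (-679 + r)/(2 + r) (l(r) = (r - 679)/(r + 2) = (-679 + r)/(2 + r))
444257/270248 + l(t)/(-374717) = 444257/270248 + ((-679 + 119)/(2 + 119))/(-374717) = 444257*(1/270248) + (-560/121)*(-1/374717) = 40387/24568 + ((1/121)*(-560))*(-1/374717) = 40387/24568 - 560/121*(-1/374717) = 40387/24568 + 80/6477251 = 261598701577/159133102568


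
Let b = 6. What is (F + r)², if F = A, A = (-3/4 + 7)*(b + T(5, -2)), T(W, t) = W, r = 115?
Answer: 540225/16 ≈ 33764.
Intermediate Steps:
A = 275/4 (A = (-3/4 + 7)*(6 + 5) = (-3*¼ + 7)*11 = (-¾ + 7)*11 = (25/4)*11 = 275/4 ≈ 68.750)
F = 275/4 ≈ 68.750
(F + r)² = (275/4 + 115)² = (735/4)² = 540225/16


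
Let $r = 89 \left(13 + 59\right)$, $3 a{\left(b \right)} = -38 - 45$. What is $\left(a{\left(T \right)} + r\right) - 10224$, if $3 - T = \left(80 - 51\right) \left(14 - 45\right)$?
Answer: $- \frac{11531}{3} \approx -3843.7$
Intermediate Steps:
$T = 902$ ($T = 3 - \left(80 - 51\right) \left(14 - 45\right) = 3 - 29 \left(-31\right) = 3 - -899 = 3 + 899 = 902$)
$a{\left(b \right)} = - \frac{83}{3}$ ($a{\left(b \right)} = \frac{-38 - 45}{3} = \frac{1}{3} \left(-83\right) = - \frac{83}{3}$)
$r = 6408$ ($r = 89 \cdot 72 = 6408$)
$\left(a{\left(T \right)} + r\right) - 10224 = \left(- \frac{83}{3} + 6408\right) - 10224 = \frac{19141}{3} - 10224 = - \frac{11531}{3}$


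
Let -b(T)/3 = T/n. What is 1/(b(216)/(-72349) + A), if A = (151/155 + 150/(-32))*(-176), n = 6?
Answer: 11214095/7328898091 ≈ 0.0015301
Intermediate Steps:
A = 101299/155 (A = (151*(1/155) + 150*(-1/32))*(-176) = (151/155 - 75/16)*(-176) = -9209/2480*(-176) = 101299/155 ≈ 653.54)
b(T) = -T/2 (b(T) = -3*T/6 = -T/2)
1/(b(216)/(-72349) + A) = 1/(-1/2*216/(-72349) + 101299/155) = 1/(-108*(-1/72349) + 101299/155) = 1/(108/72349 + 101299/155) = 1/(7328898091/11214095) = 11214095/7328898091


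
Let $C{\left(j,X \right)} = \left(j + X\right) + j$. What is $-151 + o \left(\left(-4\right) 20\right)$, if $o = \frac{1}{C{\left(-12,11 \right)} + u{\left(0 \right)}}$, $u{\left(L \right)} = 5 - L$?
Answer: $-141$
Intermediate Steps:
$C{\left(j,X \right)} = X + 2 j$ ($C{\left(j,X \right)} = \left(X + j\right) + j = X + 2 j$)
$o = - \frac{1}{8}$ ($o = \frac{1}{\left(11 + 2 \left(-12\right)\right) + \left(5 - 0\right)} = \frac{1}{\left(11 - 24\right) + \left(5 + 0\right)} = \frac{1}{-13 + 5} = \frac{1}{-8} = - \frac{1}{8} \approx -0.125$)
$-151 + o \left(\left(-4\right) 20\right) = -151 - \frac{\left(-4\right) 20}{8} = -151 - -10 = -151 + 10 = -141$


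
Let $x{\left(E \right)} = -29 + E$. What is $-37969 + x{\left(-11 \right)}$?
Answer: $-38009$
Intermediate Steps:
$-37969 + x{\left(-11 \right)} = -37969 - 40 = -38009$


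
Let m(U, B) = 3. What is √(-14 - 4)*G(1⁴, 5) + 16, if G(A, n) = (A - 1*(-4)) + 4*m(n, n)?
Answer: 16 + 51*I*√2 ≈ 16.0 + 72.125*I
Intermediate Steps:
G(A, n) = 16 + A (G(A, n) = (A - 1*(-4)) + 4*3 = (A + 4) + 12 = (4 + A) + 12 = 16 + A)
√(-14 - 4)*G(1⁴, 5) + 16 = √(-14 - 4)*(16 + 1⁴) + 16 = √(-18)*(16 + 1) + 16 = (3*I*√2)*17 + 16 = 51*I*√2 + 16 = 16 + 51*I*√2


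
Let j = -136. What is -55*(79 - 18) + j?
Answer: -3491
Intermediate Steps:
-55*(79 - 18) + j = -55*(79 - 18) - 136 = -55*61 - 136 = -3355 - 136 = -3491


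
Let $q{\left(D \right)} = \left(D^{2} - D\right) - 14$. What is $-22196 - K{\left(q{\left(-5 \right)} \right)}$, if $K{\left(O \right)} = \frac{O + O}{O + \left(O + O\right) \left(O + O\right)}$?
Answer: $- \frac{1442742}{65} \approx -22196.0$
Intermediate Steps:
$q{\left(D \right)} = -14 + D^{2} - D$
$K{\left(O \right)} = \frac{2 O}{O + 4 O^{2}}$ ($K{\left(O \right)} = \frac{2 O}{O + 2 O 2 O} = \frac{2 O}{O + 4 O^{2}}$)
$-22196 - K{\left(q{\left(-5 \right)} \right)} = -22196 - \frac{2}{1 + 4 \left(-14 + \left(-5\right)^{2} - -5\right)} = -22196 - \frac{2}{1 + 4 \left(-14 + 25 + 5\right)} = -22196 - \frac{2}{1 + 4 \cdot 16} = -22196 - \frac{2}{1 + 64} = -22196 - \frac{2}{65} = - \frac{1442742}{65}$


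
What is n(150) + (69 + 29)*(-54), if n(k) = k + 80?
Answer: -5062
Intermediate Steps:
n(k) = 80 + k
n(150) + (69 + 29)*(-54) = (80 + 150) + (69 + 29)*(-54) = 230 + 98*(-54) = 230 - 5292 = -5062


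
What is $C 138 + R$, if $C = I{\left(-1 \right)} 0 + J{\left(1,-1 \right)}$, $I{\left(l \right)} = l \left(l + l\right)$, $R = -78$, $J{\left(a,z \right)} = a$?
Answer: $60$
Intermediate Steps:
$I{\left(l \right)} = 2 l^{2}$ ($I{\left(l \right)} = l 2 l = 2 l^{2}$)
$C = 1$ ($C = 2 \left(-1\right)^{2} \cdot 0 + 1 = 2 \cdot 1 \cdot 0 + 1 = 2 \cdot 0 + 1 = 0 + 1 = 1$)
$C 138 + R = 1 \cdot 138 - 78 = 138 - 78 = 60$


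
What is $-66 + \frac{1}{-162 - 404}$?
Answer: $- \frac{37357}{566} \approx -66.002$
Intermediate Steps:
$-66 + \frac{1}{-162 - 404} = -66 + \frac{1}{-566} = -66 - \frac{1}{566} = - \frac{37357}{566}$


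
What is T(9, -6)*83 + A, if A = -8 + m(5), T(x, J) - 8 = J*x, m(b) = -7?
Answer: -3833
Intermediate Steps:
T(x, J) = 8 + J*x
A = -15 (A = -8 - 7 = -15)
T(9, -6)*83 + A = (8 - 6*9)*83 - 15 = (8 - 54)*83 - 15 = -46*83 - 15 = -3818 - 15 = -3833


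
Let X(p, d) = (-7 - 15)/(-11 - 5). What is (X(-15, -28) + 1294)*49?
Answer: 507787/8 ≈ 63473.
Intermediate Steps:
X(p, d) = 11/8 (X(p, d) = -22/(-16) = -22*(-1/16) = 11/8)
(X(-15, -28) + 1294)*49 = (11/8 + 1294)*49 = (10363/8)*49 = 507787/8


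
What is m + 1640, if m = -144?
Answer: 1496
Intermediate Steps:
m + 1640 = -144 + 1640 = 1496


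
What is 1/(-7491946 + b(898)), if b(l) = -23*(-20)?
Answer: -1/7491486 ≈ -1.3348e-7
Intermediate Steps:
b(l) = 460
1/(-7491946 + b(898)) = 1/(-7491946 + 460) = 1/(-7491486) = -1/7491486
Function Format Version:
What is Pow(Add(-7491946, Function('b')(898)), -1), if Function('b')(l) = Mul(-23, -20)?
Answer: Rational(-1, 7491486) ≈ -1.3348e-7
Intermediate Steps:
Function('b')(l) = 460
Pow(Add(-7491946, Function('b')(898)), -1) = Pow(Add(-7491946, 460), -1) = Pow(-7491486, -1) = Rational(-1, 7491486)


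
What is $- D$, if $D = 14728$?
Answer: $-14728$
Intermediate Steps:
$- D = \left(-1\right) 14728 = -14728$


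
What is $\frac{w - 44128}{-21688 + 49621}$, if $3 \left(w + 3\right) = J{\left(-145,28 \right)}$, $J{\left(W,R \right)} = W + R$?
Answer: $- \frac{44170}{27933} \approx -1.5813$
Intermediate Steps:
$J{\left(W,R \right)} = R + W$
$w = -42$ ($w = -3 + \frac{28 - 145}{3} = -3 + \frac{1}{3} \left(-117\right) = -3 - 39 = -42$)
$\frac{w - 44128}{-21688 + 49621} = \frac{-42 - 44128}{-21688 + 49621} = - \frac{44170}{27933}$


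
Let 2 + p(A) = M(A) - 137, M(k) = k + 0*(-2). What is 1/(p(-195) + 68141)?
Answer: 1/67807 ≈ 1.4748e-5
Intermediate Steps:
M(k) = k (M(k) = k + 0 = k)
p(A) = -139 + A (p(A) = -2 + (A - 137) = -2 + (-137 + A) = -139 + A)
1/(p(-195) + 68141) = 1/((-139 - 195) + 68141) = 1/(-334 + 68141) = 1/67807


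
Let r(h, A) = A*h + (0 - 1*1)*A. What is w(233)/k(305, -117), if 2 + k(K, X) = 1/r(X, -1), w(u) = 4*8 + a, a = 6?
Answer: -4484/235 ≈ -19.081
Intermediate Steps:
r(h, A) = -A + A*h (r(h, A) = A*h + (0 - 1)*A = A*h - A = -A + A*h)
w(u) = 38 (w(u) = 4*8 + 6 = 32 + 6 = 38)
k(K, X) = -2 + 1/(1 - X) (k(K, X) = -2 + 1/(-(-1 + X)) = -2 + 1/(1 - X))
w(233)/k(305, -117) = 38/(((1 - 2*(-117))/(-1 - 117))) = 38/(((1 + 234)/(-118))) = 38/((-1/118*235)) = 38/(-235/118) = 38*(-118/235) = -4484/235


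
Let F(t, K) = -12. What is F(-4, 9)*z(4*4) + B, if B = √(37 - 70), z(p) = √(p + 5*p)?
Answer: -48*√6 + I*√33 ≈ -117.58 + 5.7446*I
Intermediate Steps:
z(p) = √6*√p (z(p) = √(6*p) = √6*√p)
B = I*√33 (B = √(-33) = I*√33 ≈ 5.7446*I)
F(-4, 9)*z(4*4) + B = -12*√6*√(4*4) + I*√33 = -12*√6*√16 + I*√33 = -12*√6*4 + I*√33 = -48*√6 + I*√33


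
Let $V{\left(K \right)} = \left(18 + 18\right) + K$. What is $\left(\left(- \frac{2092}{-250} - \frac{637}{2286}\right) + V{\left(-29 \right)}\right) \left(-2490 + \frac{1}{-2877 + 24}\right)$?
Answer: $- \frac{30630767182351}{815244750} \approx -37573.0$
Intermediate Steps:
$V{\left(K \right)} = 36 + K$
$\left(\left(- \frac{2092}{-250} - \frac{637}{2286}\right) + V{\left(-29 \right)}\right) \left(-2490 + \frac{1}{-2877 + 24}\right) = \left(\left(- \frac{2092}{-250} - \frac{637}{2286}\right) + \left(36 - 29\right)\right) \left(-2490 + \frac{1}{-2877 + 24}\right) = \left(\left(\left(-2092\right) \left(- \frac{1}{250}\right) - \frac{637}{2286}\right) + 7\right) \left(-2490 + \frac{1}{-2853}\right) = \left(\left(\frac{1046}{125} - \frac{637}{2286}\right) + 7\right) \left(-2490 - \frac{1}{2853}\right) = \left(\frac{2311531}{285750} + 7\right) \left(- \frac{7103971}{2853}\right) = \frac{4311781}{285750} \left(- \frac{7103971}{2853}\right) = - \frac{30630767182351}{815244750}$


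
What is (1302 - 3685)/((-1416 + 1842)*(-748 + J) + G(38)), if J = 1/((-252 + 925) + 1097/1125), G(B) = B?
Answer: 903421513/120788316085 ≈ 0.0074794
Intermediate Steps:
J = 1125/758222 (J = 1/(673 + 1097*(1/1125)) = 1/(673 + 1097/1125) = 1/(758222/1125) = 1125/758222 ≈ 0.0014837)
(1302 - 3685)/((-1416 + 1842)*(-748 + J) + G(38)) = (1302 - 3685)/((-1416 + 1842)*(-748 + 1125/758222) + 38) = -2383/(426*(-567148931/758222) + 38) = -2383/(-120802722303/379111 + 38) = -2383/(-120788316085/379111) = -2383*(-379111/120788316085) = 903421513/120788316085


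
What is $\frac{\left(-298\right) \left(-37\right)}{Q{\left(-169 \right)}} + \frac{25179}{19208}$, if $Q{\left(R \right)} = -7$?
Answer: $- \frac{4318595}{2744} \approx -1573.8$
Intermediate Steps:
$\frac{\left(-298\right) \left(-37\right)}{Q{\left(-169 \right)}} + \frac{25179}{19208} = \frac{\left(-298\right) \left(-37\right)}{-7} + \frac{25179}{19208} = 11026 \left(- \frac{1}{7}\right) + 25179 \cdot \frac{1}{19208} = - \frac{11026}{7} + \frac{3597}{2744} = - \frac{4318595}{2744}$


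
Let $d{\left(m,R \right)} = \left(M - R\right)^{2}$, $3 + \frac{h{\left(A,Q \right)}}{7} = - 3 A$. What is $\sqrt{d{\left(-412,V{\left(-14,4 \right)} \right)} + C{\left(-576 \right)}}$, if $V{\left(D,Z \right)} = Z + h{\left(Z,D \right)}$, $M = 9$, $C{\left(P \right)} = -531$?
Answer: $\sqrt{11569} \approx 107.56$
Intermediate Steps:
$h{\left(A,Q \right)} = -21 - 21 A$ ($h{\left(A,Q \right)} = -21 + 7 \left(- 3 A\right) = -21 - 21 A$)
$V{\left(D,Z \right)} = -21 - 20 Z$ ($V{\left(D,Z \right)} = Z - \left(21 + 21 Z\right) = -21 - 20 Z$)
$d{\left(m,R \right)} = \left(9 - R\right)^{2}$
$\sqrt{d{\left(-412,V{\left(-14,4 \right)} \right)} + C{\left(-576 \right)}} = \sqrt{\left(-9 - 101\right)^{2} - 531} = \sqrt{\left(-110\right)^{2} - 531} = \sqrt{12100 - 531} = \sqrt{11569}$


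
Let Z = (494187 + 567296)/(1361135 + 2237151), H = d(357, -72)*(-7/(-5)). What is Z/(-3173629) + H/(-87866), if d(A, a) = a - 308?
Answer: 3037573562639165/501698376333743102 ≈ 0.0060546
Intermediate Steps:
d(A, a) = -308 + a
H = -532 (H = (-308 - 72)*(-7/(-5)) = -(-2660)*(-1)/5 = -380*7/5 = -532)
Z = 1061483/3598286 ≈ 0.29500
Z/(-3173629) + H/(-87866) = (1061483/3598286)/(-3173629) - 532/(-87866) = (1061483/3598286)*(-1/3173629) - 532*(-1/87866) = -1061483/11419624799894 + 266/43933 = 3037573562639165/501698376333743102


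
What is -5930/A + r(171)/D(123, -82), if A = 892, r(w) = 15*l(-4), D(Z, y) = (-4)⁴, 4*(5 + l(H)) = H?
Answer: -199795/28544 ≈ -6.9995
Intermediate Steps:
l(H) = -5 + H/4
D(Z, y) = 256
r(w) = -90 (r(w) = 15*(-5 + (¼)*(-4)) = 15*(-5 - 1) = 15*(-6) = -90)
-5930/A + r(171)/D(123, -82) = -5930/892 - 90/256 = -5930*1/892 - 90*1/256 = -2965/446 - 45/128 = -199795/28544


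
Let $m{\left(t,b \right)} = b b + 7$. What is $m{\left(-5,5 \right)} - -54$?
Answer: $86$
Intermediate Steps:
$m{\left(t,b \right)} = 7 + b^{2}$ ($m{\left(t,b \right)} = b^{2} + 7 = 7 + b^{2}$)
$m{\left(-5,5 \right)} - -54 = \left(7 + 5^{2}\right) - -54 = \left(7 + 25\right) + 54 = 32 + 54 = 86$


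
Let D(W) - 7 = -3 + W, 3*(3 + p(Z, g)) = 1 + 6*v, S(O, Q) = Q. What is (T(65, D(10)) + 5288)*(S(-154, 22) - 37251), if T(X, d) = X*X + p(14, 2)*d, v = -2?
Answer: -1052054311/3 ≈ -3.5068e+8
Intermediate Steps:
p(Z, g) = -20/3 (p(Z, g) = -3 + (1 + 6*(-2))/3 = -3 + (1 - 12)/3 = -3 + (⅓)*(-11) = -3 - 11/3 = -20/3)
D(W) = 4 + W (D(W) = 7 + (-3 + W) = 4 + W)
T(X, d) = X² - 20*d/3 (T(X, d) = X*X - 20*d/3 = X² - 20*d/3)
(T(65, D(10)) + 5288)*(S(-154, 22) - 37251) = ((65² - 20*(4 + 10)/3) + 5288)*(22 - 37251) = ((4225 - 20/3*14) + 5288)*(-37229) = ((4225 - 280/3) + 5288)*(-37229) = (12395/3 + 5288)*(-37229) = (28259/3)*(-37229) = -1052054311/3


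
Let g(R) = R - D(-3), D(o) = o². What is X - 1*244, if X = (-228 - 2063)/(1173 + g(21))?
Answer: -3689/15 ≈ -245.93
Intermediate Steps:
g(R) = -9 + R (g(R) = R - 1*(-3)² = R - 1*9 = R - 9 = -9 + R)
X = -29/15 (X = (-228 - 2063)/(1173 + (-9 + 21)) = -2291/(1173 + 12) = -2291/1185 = -2291*1/1185 = -29/15 ≈ -1.9333)
X - 1*244 = -29/15 - 1*244 = -29/15 - 244 = -3689/15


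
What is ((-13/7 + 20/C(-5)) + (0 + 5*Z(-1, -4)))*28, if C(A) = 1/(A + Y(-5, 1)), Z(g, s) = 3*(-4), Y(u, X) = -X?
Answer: -5092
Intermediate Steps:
Z(g, s) = -12
C(A) = 1/(-1 + A) (C(A) = 1/(A - 1*1) = 1/(A - 1) = 1/(-1 + A))
((-13/7 + 20/C(-5)) + (0 + 5*Z(-1, -4)))*28 = ((-13/7 + 20/(1/(-1 - 5))) + (0 + 5*(-12)))*28 = ((-13*1/7 + 20/(1/(-6))) + (0 - 60))*28 = ((-13/7 + 20/(-1/6)) - 60)*28 = ((-13/7 + 20*(-6)) - 60)*28 = ((-13/7 - 120) - 60)*28 = (-853/7 - 60)*28 = -1273/7*28 = -5092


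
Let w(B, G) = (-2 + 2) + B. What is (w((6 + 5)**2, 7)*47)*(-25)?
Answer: -142175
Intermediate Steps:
w(B, G) = B (w(B, G) = 0 + B = B)
(w((6 + 5)**2, 7)*47)*(-25) = ((6 + 5)**2*47)*(-25) = (11**2*47)*(-25) = (121*47)*(-25) = 5687*(-25) = -142175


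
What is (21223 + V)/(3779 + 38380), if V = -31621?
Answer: -3466/14053 ≈ -0.24664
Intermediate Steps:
(21223 + V)/(3779 + 38380) = (21223 - 31621)/(3779 + 38380) = -10398/42159 = -10398*1/42159 = -3466/14053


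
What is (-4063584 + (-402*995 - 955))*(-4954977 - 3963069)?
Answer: 39814874990334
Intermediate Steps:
(-4063584 + (-402*995 - 955))*(-4954977 - 3963069) = (-4063584 + (-399990 - 955))*(-8918046) = (-4063584 - 400945)*(-8918046) = -4464529*(-8918046) = 39814874990334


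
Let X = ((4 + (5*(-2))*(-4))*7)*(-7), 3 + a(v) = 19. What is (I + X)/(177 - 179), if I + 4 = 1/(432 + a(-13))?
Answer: 967679/896 ≈ 1080.0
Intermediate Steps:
a(v) = 16 (a(v) = -3 + 19 = 16)
X = -2156 (X = ((4 - 10*(-4))*7)*(-7) = ((4 + 40)*7)*(-7) = (44*7)*(-7) = 308*(-7) = -2156)
I = -1791/448 (I = -4 + 1/(432 + 16) = -4 + 1/448 = -1791/448 ≈ -3.9978)
(I + X)/(177 - 179) = (-1791/448 - 2156)/(177 - 179) = -967679/448/(-2) = -967679/448*(-1/2) = 967679/896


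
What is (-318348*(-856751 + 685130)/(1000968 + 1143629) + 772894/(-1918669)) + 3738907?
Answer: 15489574227899957985/4114771781393 ≈ 3.7644e+6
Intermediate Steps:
(-318348*(-856751 + 685130)/(1000968 + 1143629) + 772894/(-1918669)) + 3738907 = (-318348/(2144597/(-171621)) + 772894*(-1/1918669)) + 3738907 = (-318348/(2144597*(-1/171621)) - 772894/1918669) + 3738907 = (-318348/(-2144597/171621) - 772894/1918669) + 3738907 = (-318348*(-171621/2144597) - 772894/1918669) + 3738907 = (54635202108/2144597 - 772894/1918669) + 3738907 = 104825211047200534/4114771781393 + 3738907 = 15489574227899957985/4114771781393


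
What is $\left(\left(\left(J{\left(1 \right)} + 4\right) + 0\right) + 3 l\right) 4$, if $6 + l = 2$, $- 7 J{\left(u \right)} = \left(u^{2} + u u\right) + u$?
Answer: $- \frac{236}{7} \approx -33.714$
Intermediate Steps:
$J{\left(u \right)} = - \frac{2 u^{2}}{7} - \frac{u}{7}$ ($J{\left(u \right)} = - \frac{\left(u^{2} + u u\right) + u}{7} = - \frac{\left(u^{2} + u^{2}\right) + u}{7} = - \frac{2 u^{2} + u}{7} = - \frac{u + 2 u^{2}}{7} = - \frac{2 u^{2}}{7} - \frac{u}{7}$)
$l = -4$ ($l = -6 + 2 = -4$)
$\left(\left(\left(J{\left(1 \right)} + 4\right) + 0\right) + 3 l\right) 4 = \left(\left(\left(\left(- \frac{1}{7}\right) 1 \left(1 + 2 \cdot 1\right) + 4\right) + 0\right) + 3 \left(-4\right)\right) 4 = \left(\left(\left(\left(- \frac{1}{7}\right) 1 \left(1 + 2\right) + 4\right) + 0\right) - 12\right) 4 = \left(\left(\left(\left(- \frac{1}{7}\right) 1 \cdot 3 + 4\right) + 0\right) - 12\right) 4 = \left(\left(\left(- \frac{3}{7} + 4\right) + 0\right) - 12\right) 4 = \left(\left(\frac{25}{7} + 0\right) - 12\right) 4 = \left(\frac{25}{7} - 12\right) 4 = \left(- \frac{59}{7}\right) 4 = - \frac{236}{7}$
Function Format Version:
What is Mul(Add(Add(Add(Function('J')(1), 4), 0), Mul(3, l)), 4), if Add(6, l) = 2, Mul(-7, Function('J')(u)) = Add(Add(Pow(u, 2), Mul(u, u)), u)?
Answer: Rational(-236, 7) ≈ -33.714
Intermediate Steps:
Function('J')(u) = Add(Mul(Rational(-2, 7), Pow(u, 2)), Mul(Rational(-1, 7), u)) (Function('J')(u) = Mul(Rational(-1, 7), Add(Add(Pow(u, 2), Mul(u, u)), u)) = Mul(Rational(-1, 7), Add(Add(Pow(u, 2), Pow(u, 2)), u)) = Mul(Rational(-1, 7), Add(Mul(2, Pow(u, 2)), u)) = Mul(Rational(-1, 7), Add(u, Mul(2, Pow(u, 2)))) = Add(Mul(Rational(-2, 7), Pow(u, 2)), Mul(Rational(-1, 7), u)))
l = -4 (l = Add(-6, 2) = -4)
Mul(Add(Add(Add(Function('J')(1), 4), 0), Mul(3, l)), 4) = Mul(Add(Add(Add(Mul(Rational(-1, 7), 1, Add(1, Mul(2, 1))), 4), 0), Mul(3, -4)), 4) = Mul(Add(Add(Add(Mul(Rational(-1, 7), 1, Add(1, 2)), 4), 0), -12), 4) = Mul(Add(Add(Add(Mul(Rational(-1, 7), 1, 3), 4), 0), -12), 4) = Mul(Add(Add(Add(Rational(-3, 7), 4), 0), -12), 4) = Mul(Add(Add(Rational(25, 7), 0), -12), 4) = Mul(Add(Rational(25, 7), -12), 4) = Mul(Rational(-59, 7), 4) = Rational(-236, 7)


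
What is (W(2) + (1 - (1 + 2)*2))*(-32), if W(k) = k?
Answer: 96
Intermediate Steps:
(W(2) + (1 - (1 + 2)*2))*(-32) = (2 + (1 - (1 + 2)*2))*(-32) = (2 + (1 - 3*2))*(-32) = (2 + (1 - 1*6))*(-32) = (2 + (1 - 6))*(-32) = (2 - 5)*(-32) = -3*(-32) = 96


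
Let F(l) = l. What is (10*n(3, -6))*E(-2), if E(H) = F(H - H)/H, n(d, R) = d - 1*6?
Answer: 0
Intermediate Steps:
n(d, R) = -6 + d (n(d, R) = d - 6 = -6 + d)
E(H) = 0 (E(H) = (H - H)/H = 0/H = 0)
(10*n(3, -6))*E(-2) = (10*(-6 + 3))*0 = (10*(-3))*0 = -30*0 = 0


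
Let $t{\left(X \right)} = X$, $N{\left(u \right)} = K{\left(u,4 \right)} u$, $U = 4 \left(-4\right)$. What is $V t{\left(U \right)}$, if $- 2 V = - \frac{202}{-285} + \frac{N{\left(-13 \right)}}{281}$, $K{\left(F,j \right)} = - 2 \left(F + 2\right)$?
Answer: $- \frac{197984}{80085} \approx -2.4722$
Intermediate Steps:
$U = -16$
$K{\left(F,j \right)} = -4 - 2 F$ ($K{\left(F,j \right)} = - 2 \left(2 + F\right) = -4 - 2 F$)
$N{\left(u \right)} = u \left(-4 - 2 u\right)$ ($N{\left(u \right)} = \left(-4 - 2 u\right) u = u \left(-4 - 2 u\right)$)
$V = \frac{12374}{80085}$ ($V = - \frac{- \frac{202}{-285} + \frac{\left(-2\right) \left(-13\right) \left(2 - 13\right)}{281}}{2} = - \frac{\left(-202\right) \left(- \frac{1}{285}\right) + \left(-2\right) \left(-13\right) \left(-11\right) \frac{1}{281}}{2} = - \frac{\frac{202}{285} - \frac{286}{281}}{2} = \left(- \frac{1}{2}\right) \left(- \frac{24748}{80085}\right) = \frac{12374}{80085} \approx 0.15451$)
$V t{\left(U \right)} = \frac{12374}{80085} \left(-16\right) = - \frac{197984}{80085}$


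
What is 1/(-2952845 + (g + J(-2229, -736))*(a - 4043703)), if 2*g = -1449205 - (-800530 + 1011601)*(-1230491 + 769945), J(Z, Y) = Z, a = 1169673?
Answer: -1/139687128334730390 ≈ -7.1589e-18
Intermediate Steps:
g = 97206455561/2 (g = (-1449205 - (-800530 + 1011601)*(-1230491 + 769945))/2 = (-1449205 - 211071*(-460546))/2 = (-1449205 - 1*(-97207904766))/2 = (-1449205 + 97207904766)/2 = (½)*97206455561 = 97206455561/2 ≈ 4.8603e+10)
1/(-2952845 + (g + J(-2229, -736))*(a - 4043703)) = 1/(-2952845 + (97206455561/2 - 2229)*(1169673 - 4043703)) = 1/(-2952845 + (97206451103/2)*(-2874030)) = 1/(-2952845 - 139687128331777545) = 1/(-139687128334730390) = -1/139687128334730390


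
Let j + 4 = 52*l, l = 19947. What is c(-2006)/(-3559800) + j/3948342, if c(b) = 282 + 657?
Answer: 614776576477/2342551308600 ≈ 0.26244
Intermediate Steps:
c(b) = 939
j = 1037240 (j = -4 + 52*19947 = -4 + 1037244 = 1037240)
c(-2006)/(-3559800) + j/3948342 = 939/(-3559800) + 1037240/3948342 = 939*(-1/3559800) + 1037240*(1/3948342) = -313/1186600 + 518620/1974171 = 614776576477/2342551308600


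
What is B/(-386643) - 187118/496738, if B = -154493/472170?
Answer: -17080207307506373/45342548969019390 ≈ -0.37669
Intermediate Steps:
B = -154493/472170 (B = -154493*1/472170 = -154493/472170 ≈ -0.32720)
B/(-386643) - 187118/496738 = -154493/472170/(-386643) - 187118/496738 = -154493/472170*(-1/386643) - 187118*1/496738 = 154493/182561225310 - 93559/248369 = -17080207307506373/45342548969019390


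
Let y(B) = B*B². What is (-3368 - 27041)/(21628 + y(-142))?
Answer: 30409/2841660 ≈ 0.010701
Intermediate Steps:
y(B) = B³
(-3368 - 27041)/(21628 + y(-142)) = (-3368 - 27041)/(21628 + (-142)³) = -30409/(21628 - 2863288) = -30409/(-2841660) = -30409*(-1/2841660) = 30409/2841660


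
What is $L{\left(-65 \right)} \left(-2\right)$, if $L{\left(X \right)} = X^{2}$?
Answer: $-8450$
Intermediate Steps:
$L{\left(-65 \right)} \left(-2\right) = \left(-65\right)^{2} \left(-2\right) = 4225 \left(-2\right) = -8450$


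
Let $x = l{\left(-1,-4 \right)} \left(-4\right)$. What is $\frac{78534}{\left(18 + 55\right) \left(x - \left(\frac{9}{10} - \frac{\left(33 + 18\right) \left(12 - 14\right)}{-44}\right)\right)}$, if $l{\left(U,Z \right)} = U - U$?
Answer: $\frac{719895}{949} \approx 758.58$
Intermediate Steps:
$l{\left(U,Z \right)} = 0$
$x = 0$ ($x = 0 \left(-4\right) = 0$)
$\frac{78534}{\left(18 + 55\right) \left(x - \left(\frac{9}{10} - \frac{\left(33 + 18\right) \left(12 - 14\right)}{-44}\right)\right)} = \frac{78534}{\left(18 + 55\right) \left(0 - \left(\frac{9}{10} - \frac{\left(33 + 18\right) \left(12 - 14\right)}{-44}\right)\right)} = \frac{78534}{73 \left(0 - \left(\frac{9}{10} - 51 \left(-2\right) \left(- \frac{1}{44}\right)\right)\right)} = \frac{78534}{73 \left(0 - - \frac{78}{55}\right)} = \frac{78534}{73 \left(0 + \left(- \frac{9}{10} + \frac{51}{22}\right)\right)} = \frac{78534}{73 \left(0 + \frac{78}{55}\right)} = \frac{78534}{73 \cdot \frac{78}{55}} = \frac{78534}{\frac{5694}{55}} = 78534 \cdot \frac{55}{5694} = \frac{719895}{949}$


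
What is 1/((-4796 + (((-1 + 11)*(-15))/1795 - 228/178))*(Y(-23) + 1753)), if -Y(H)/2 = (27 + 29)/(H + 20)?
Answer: -95853/823270059632 ≈ -1.1643e-7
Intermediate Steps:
Y(H) = -112/(20 + H) (Y(H) = -2*(27 + 29)/(H + 20) = -112/(20 + H))
1/((-4796 + (((-1 + 11)*(-15))/1795 - 228/178))*(Y(-23) + 1753)) = 1/((-4796 + (((-1 + 11)*(-15))/1795 - 228/178))*(-112/(20 - 23) + 1753)) = 1/((-4796 + ((10*(-15))*(1/1795) - 228*1/178))*(-112/(-3) + 1753)) = 1/((-4796 + (-150*1/1795 - 114/89))*(-112*(-⅓) + 1753)) = 1/((-4796 + (-30/359 - 114/89))*(112/3 + 1753)) = 1/((-4796 - 43596/31951)*(5371/3)) = 1/(-153280592/31951*5371/3) = 1/(-823270059632/95853) = -95853/823270059632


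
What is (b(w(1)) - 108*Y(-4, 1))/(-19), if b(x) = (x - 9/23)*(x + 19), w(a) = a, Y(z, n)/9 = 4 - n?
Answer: 66788/437 ≈ 152.83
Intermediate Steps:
Y(z, n) = 36 - 9*n (Y(z, n) = 9*(4 - n) = 36 - 9*n)
b(x) = (19 + x)*(-9/23 + x) (b(x) = (x - 9*1/23)*(19 + x) = (x - 9/23)*(19 + x) = (-9/23 + x)*(19 + x) = (19 + x)*(-9/23 + x))
(b(w(1)) - 108*Y(-4, 1))/(-19) = ((-171/23 + 1² + (428/23)*1) - 108*(36 - 9*1))/(-19) = -((-171/23 + 1 + 428/23) - 108*(36 - 9))/19 = -(280/23 - 108*27)/19 = -(280/23 - 2916)/19 = -1/19*(-66788/23) = 66788/437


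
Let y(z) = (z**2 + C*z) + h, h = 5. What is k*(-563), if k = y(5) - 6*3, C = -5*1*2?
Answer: 21394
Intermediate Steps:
C = -10 (C = -5*2 = -10)
y(z) = 5 + z**2 - 10*z (y(z) = (z**2 - 10*z) + 5 = 5 + z**2 - 10*z)
k = -38 (k = (5 + 5**2 - 10*5) - 6*3 = (5 + 25 - 50) - 18 = -20 - 18 = -38)
k*(-563) = -38*(-563) = 21394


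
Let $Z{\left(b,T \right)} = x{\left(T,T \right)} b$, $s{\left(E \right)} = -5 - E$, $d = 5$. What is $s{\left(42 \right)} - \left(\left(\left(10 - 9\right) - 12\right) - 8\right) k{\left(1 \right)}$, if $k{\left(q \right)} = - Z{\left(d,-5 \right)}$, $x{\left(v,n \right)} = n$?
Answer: $428$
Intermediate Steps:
$Z{\left(b,T \right)} = T b$
$k{\left(q \right)} = 25$ ($k{\left(q \right)} = - \left(-5\right) 5 = \left(-1\right) \left(-25\right) = 25$)
$s{\left(42 \right)} - \left(\left(\left(10 - 9\right) - 12\right) - 8\right) k{\left(1 \right)} = \left(-5 - 42\right) - \left(\left(\left(10 - 9\right) - 12\right) - 8\right) 25 = \left(-5 - 42\right) - \left(\left(1 - 12\right) - 8\right) 25 = -47 - \left(-11 - 8\right) 25 = -47 - \left(-19\right) 25 = -47 - -475 = -47 + 475 = 428$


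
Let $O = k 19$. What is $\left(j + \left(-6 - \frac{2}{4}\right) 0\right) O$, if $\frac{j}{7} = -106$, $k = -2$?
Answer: $28196$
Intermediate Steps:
$j = -742$ ($j = 7 \left(-106\right) = -742$)
$O = -38$ ($O = \left(-2\right) 19 = -38$)
$\left(j + \left(-6 - \frac{2}{4}\right) 0\right) O = \left(-742 + \left(-6 - \frac{2}{4}\right) 0\right) \left(-38\right) = \left(-742 + \left(-6 - \frac{1}{2}\right) 0\right) \left(-38\right) = \left(-742 - 0\right) \left(-38\right) = \left(-742 + 0\right) \left(-38\right) = \left(-742\right) \left(-38\right) = 28196$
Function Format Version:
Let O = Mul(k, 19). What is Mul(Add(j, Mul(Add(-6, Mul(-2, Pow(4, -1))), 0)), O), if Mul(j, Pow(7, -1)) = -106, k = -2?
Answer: 28196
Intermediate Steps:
j = -742 (j = Mul(7, -106) = -742)
O = -38 (O = Mul(-2, 19) = -38)
Mul(Add(j, Mul(Add(-6, Mul(-2, Pow(4, -1))), 0)), O) = Mul(Add(-742, Mul(Add(-6, Mul(-2, Pow(4, -1))), 0)), -38) = Mul(Add(-742, Mul(Add(-6, Mul(-2, Rational(1, 4))), 0)), -38) = Mul(Add(-742, Mul(Add(-6, Rational(-1, 2)), 0)), -38) = Mul(Add(-742, Mul(Rational(-13, 2), 0)), -38) = Mul(Add(-742, 0), -38) = Mul(-742, -38) = 28196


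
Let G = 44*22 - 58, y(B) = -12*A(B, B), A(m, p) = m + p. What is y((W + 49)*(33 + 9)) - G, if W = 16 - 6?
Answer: -60382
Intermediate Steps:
W = 10
y(B) = -24*B (y(B) = -12*(B + B) = -24*B)
G = 910 (G = 968 - 58 = 910)
y((W + 49)*(33 + 9)) - G = -24*(10 + 49)*(33 + 9) - 1*910 = -1416*42 - 910 = -24*2478 - 910 = -59472 - 910 = -60382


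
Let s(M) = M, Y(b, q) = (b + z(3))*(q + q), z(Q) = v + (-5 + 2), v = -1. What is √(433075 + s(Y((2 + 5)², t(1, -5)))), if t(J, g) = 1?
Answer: √433165 ≈ 658.15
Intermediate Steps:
z(Q) = -4 (z(Q) = -1 + (-5 + 2) = -1 - 3 = -4)
Y(b, q) = 2*q*(-4 + b) (Y(b, q) = (b - 4)*(q + q) = (-4 + b)*(2*q) = 2*q*(-4 + b))
√(433075 + s(Y((2 + 5)², t(1, -5)))) = √(433075 + 2*1*(-4 + (2 + 5)²)) = √(433075 + 2*1*(-4 + 7²)) = √(433075 + 2*1*(-4 + 49)) = √(433075 + 2*1*45) = √(433075 + 90) = √433165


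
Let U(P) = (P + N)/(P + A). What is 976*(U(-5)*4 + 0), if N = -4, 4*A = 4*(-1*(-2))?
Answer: 11712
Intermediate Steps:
A = 2 (A = (4*(-1*(-2)))/4 = (4*2)/4 = (1/4)*8 = 2)
U(P) = (-4 + P)/(2 + P) (U(P) = (P - 4)/(P + 2) = (-4 + P)/(2 + P))
976*(U(-5)*4 + 0) = 976*(((-4 - 5)/(2 - 5))*4 + 0) = 976*((-9/(-3))*4 + 0) = 976*(-1/3*(-9)*4 + 0) = 976*(3*4 + 0) = 976*(12 + 0) = 976*12 = 11712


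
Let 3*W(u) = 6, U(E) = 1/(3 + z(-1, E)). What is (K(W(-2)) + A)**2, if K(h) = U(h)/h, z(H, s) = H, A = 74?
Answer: 88209/16 ≈ 5513.1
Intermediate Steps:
U(E) = 1/2 (U(E) = 1/(3 - 1) = 1/2)
W(u) = 2 (W(u) = (1/3)*6 = 2)
K(h) = 1/(2*h)
(K(W(-2)) + A)**2 = ((1/2)/2 + 74)**2 = ((1/2)*(1/2) + 74)**2 = (1/4 + 74)**2 = (297/4)**2 = 88209/16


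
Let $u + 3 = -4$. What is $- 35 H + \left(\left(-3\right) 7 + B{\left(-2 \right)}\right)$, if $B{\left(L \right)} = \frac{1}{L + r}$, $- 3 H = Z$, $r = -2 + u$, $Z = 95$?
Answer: $\frac{35879}{33} \approx 1087.2$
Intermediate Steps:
$u = -7$ ($u = -3 - 4 = -7$)
$r = -9$ ($r = -2 - 7 = -9$)
$H = - \frac{95}{3}$ ($H = \left(- \frac{1}{3}\right) 95 = - \frac{95}{3} \approx -31.667$)
$B{\left(L \right)} = \frac{1}{-9 + L}$ ($B{\left(L \right)} = \frac{1}{L - 9} = \frac{1}{-9 + L}$)
$- 35 H + \left(\left(-3\right) 7 + B{\left(-2 \right)}\right) = \left(-35\right) \left(- \frac{95}{3}\right) + \left(\left(-3\right) 7 + \frac{1}{-9 - 2}\right) = \frac{3325}{3} - \left(21 - \frac{1}{-11}\right) = \frac{3325}{3} - \frac{232}{11} = \frac{35879}{33}$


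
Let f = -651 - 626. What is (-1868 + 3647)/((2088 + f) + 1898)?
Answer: 593/903 ≈ 0.65670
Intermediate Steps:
f = -1277
(-1868 + 3647)/((2088 + f) + 1898) = (-1868 + 3647)/((2088 - 1277) + 1898) = 1779/(811 + 1898) = 1779/2709 = 1779*(1/2709) = 593/903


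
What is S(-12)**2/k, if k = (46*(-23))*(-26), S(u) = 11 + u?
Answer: 1/27508 ≈ 3.6353e-5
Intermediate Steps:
k = 27508 (k = -1058*(-26) = 27508)
S(-12)**2/k = (11 - 12)**2/27508 = (-1)**2*(1/27508) = 1*(1/27508) = 1/27508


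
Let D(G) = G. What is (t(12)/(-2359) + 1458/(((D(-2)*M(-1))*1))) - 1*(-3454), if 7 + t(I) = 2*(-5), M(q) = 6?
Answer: 15722769/4718 ≈ 3332.5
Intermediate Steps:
t(I) = -17 (t(I) = -7 + 2*(-5) = -7 - 10 = -17)
(t(12)/(-2359) + 1458/(((D(-2)*M(-1))*1))) - 1*(-3454) = (-17/(-2359) + 1458/((-2*6*1))) - 1*(-3454) = (-17*(-1/2359) + 1458/((-12*1))) + 3454 = (17/2359 + 1458/(-12)) + 3454 = (17/2359 + 1458*(-1/12)) + 3454 = (17/2359 - 243/2) + 3454 = -573203/4718 + 3454 = 15722769/4718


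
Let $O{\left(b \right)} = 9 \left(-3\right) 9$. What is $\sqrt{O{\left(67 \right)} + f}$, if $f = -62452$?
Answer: $i \sqrt{62695} \approx 250.39 i$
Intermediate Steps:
$O{\left(b \right)} = -243$ ($O{\left(b \right)} = \left(-27\right) 9 = -243$)
$\sqrt{O{\left(67 \right)} + f} = \sqrt{-243 - 62452} = \sqrt{-62695} = i \sqrt{62695}$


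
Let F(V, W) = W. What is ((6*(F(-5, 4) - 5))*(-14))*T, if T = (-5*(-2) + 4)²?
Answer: 16464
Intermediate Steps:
T = 196 (T = (10 + 4)² = 14² = 196)
((6*(F(-5, 4) - 5))*(-14))*T = ((6*(4 - 5))*(-14))*196 = ((6*(-1))*(-14))*196 = -6*(-14)*196 = 84*196 = 16464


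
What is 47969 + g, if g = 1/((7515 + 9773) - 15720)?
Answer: 75215393/1568 ≈ 47969.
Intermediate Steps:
g = 1/1568 (g = 1/(17288 - 15720) = 1/1568 ≈ 0.00063775)
47969 + g = 47969 + 1/1568 = 75215393/1568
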